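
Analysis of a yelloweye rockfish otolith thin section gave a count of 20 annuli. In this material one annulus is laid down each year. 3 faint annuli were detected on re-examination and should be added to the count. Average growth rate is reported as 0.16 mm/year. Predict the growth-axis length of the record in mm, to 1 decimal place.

3.7 mm

Correcting the raw count gives 20 + 3 = 23 true annuli.
Predicted length = 0.16 mm/year × 23 years = 3.7 mm.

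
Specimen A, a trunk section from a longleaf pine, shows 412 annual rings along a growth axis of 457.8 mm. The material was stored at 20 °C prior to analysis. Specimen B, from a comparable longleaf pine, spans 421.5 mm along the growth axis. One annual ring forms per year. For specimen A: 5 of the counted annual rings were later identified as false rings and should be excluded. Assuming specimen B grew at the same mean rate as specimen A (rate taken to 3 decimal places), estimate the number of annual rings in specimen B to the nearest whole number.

Specimen A: after corrections the count is 412 − 5 = 407 annual rings.
A: Mean rate = 457.8 mm / 407 years ≈ 1.125 mm per year.
B spans 421.5 / 1.125 = 374.67 years ≈ 375 annual rings.

375 annual rings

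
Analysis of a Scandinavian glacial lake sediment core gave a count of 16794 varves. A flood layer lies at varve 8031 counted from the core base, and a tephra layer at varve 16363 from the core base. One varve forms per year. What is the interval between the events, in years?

8332 yr

The two markers are separated by 16363 − 8031 = 8332 varves.
That is 8332 years at one varve per year.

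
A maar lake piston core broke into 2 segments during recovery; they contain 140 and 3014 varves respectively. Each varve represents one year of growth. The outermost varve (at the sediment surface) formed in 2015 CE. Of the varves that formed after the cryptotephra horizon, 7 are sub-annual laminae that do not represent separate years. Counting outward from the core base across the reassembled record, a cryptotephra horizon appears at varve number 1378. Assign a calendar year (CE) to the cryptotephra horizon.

246 CE

Total varves = 140 + 3014 = 3154.
Between varve 1378 and the sediment surface there are 3154 − 1378 = 1776 varves.
Excluding 7 false varves: 1776 − 7 = 1769.
2015 − 1769 = 246 CE.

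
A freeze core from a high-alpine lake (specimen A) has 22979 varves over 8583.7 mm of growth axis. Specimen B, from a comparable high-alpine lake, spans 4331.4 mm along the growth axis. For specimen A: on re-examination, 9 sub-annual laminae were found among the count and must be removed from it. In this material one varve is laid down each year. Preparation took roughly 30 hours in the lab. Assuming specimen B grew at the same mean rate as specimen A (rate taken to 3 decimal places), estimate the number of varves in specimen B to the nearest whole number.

11581 varves

Specimen A: after corrections the count is 22979 − 9 = 22970 varves.
A: Mean rate = 8583.7 mm / 22970 years ≈ 0.374 mm per year.
Specimen B: 4331.4 mm / 0.374 mm per year = 11581.28 years ≈ 11581 varves.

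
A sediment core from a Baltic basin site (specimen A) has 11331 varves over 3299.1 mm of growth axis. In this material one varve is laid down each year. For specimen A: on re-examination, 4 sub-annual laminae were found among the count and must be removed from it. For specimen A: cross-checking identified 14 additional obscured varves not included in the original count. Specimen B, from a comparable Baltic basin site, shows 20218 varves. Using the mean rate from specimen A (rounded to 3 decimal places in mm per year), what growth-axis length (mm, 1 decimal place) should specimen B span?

Specimen A: correcting the raw count gives 11331 − 4 + 14 = 11341 true varves.
A: Extension rate ≈ 3299.1 / 11341 = 0.291 mm/yr.
For B, 0.291 mm/year × 20218 years = 5883.4 mm.

5883.4 mm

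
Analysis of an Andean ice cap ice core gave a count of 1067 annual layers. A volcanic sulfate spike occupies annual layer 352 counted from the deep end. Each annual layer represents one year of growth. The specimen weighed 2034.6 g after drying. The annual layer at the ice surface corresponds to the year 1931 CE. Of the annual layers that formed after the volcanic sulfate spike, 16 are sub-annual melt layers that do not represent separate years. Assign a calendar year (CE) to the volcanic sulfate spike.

1067 − 352 = 715 annual layers lie beyond the volcanic sulfate spike toward the ice surface.
715 − 16 false = 699 true annual layers after the volcanic sulfate spike.
1931 − 699 = 1232 CE.

1232 CE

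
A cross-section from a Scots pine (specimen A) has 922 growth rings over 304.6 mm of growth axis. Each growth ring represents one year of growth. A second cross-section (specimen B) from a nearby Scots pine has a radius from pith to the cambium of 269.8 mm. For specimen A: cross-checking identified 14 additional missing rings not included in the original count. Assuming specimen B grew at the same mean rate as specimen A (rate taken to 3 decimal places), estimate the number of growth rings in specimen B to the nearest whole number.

830 growth rings

Specimen A: after corrections the count is 922 + 14 = 936 growth rings.
A: 304.6 mm over 936 years gives 304.6 / 936 ≈ 0.325 mm/year.
Specimen B: 269.8 mm / 0.325 mm per year = 830.15 years ≈ 830 growth rings.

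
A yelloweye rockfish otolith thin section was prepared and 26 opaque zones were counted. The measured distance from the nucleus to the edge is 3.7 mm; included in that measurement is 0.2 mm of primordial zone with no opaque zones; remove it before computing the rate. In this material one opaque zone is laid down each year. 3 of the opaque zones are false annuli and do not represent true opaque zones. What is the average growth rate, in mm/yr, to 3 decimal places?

0.152 mm/yr

True opaque zone count = 26 − 3 = 23.
Net length = 3.7 − 0.2 = 3.5 mm.
Mean rate = 3.5 mm / 23 years ≈ 0.152 mm/yr.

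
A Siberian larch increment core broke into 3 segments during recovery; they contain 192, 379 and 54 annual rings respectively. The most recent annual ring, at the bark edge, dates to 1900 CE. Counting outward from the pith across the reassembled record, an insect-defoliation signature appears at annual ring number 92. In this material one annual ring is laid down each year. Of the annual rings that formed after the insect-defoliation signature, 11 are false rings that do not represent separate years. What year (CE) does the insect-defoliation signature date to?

Total annual rings = 192 + 379 + 54 = 625.
Between annual ring 92 and the bark edge there are 625 − 92 = 533 annual rings.
533 − 11 false = 522 true annual rings after the insect-defoliation signature.
The annual ring at the bark edge is 1900 CE, so the insect-defoliation signature dates to 1900 − 522 = 1378 CE.

1378 CE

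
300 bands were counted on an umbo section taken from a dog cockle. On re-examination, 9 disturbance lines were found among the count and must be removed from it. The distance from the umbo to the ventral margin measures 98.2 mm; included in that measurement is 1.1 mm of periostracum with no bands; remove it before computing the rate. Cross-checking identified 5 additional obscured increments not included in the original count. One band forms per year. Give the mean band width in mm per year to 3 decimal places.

0.328 mm per year

Adjusted count: 300 − 9 + 5 = 296 bands.
Removing the 1.1 mm offcut leaves 98.2 − 1.1 = 97.1 mm.
Extension rate ≈ 97.1 / 296 = 0.328 mm per year.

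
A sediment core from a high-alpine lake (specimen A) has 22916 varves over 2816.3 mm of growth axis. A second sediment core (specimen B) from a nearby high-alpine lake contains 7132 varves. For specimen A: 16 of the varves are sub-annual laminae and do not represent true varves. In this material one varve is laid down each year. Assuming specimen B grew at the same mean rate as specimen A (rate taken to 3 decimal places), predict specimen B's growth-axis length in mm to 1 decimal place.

877.2 mm

Specimen A: adjusted count: 22916 − 16 = 22900 varves.
A: 2816.3 mm over 22900 years gives 2816.3 / 22900 ≈ 0.123 mm/year.
Length of B = 0.123 × 7132 = 877.2 mm.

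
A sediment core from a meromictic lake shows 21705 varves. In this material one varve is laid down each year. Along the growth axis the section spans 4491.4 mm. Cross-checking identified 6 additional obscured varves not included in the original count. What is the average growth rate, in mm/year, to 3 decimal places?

Adjusted count: 21705 + 6 = 21711 varves.
Extension rate ≈ 4491.4 / 21711 = 0.207 mm/year.

0.207 mm/year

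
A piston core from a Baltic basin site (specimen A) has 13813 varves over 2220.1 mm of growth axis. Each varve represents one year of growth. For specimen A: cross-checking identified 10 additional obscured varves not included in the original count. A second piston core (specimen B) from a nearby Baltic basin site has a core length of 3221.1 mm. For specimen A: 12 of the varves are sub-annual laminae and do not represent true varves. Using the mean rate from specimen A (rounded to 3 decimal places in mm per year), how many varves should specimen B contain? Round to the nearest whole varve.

20007 varves

Specimen A: after corrections the count is 13813 − 12 + 10 = 13811 varves.
A: 2220.1 mm over 13811 years gives 2220.1 / 13811 ≈ 0.161 mm/yr.
For B, 3221.1 / 0.161 = 20006.83 years ≈ 20007 varves.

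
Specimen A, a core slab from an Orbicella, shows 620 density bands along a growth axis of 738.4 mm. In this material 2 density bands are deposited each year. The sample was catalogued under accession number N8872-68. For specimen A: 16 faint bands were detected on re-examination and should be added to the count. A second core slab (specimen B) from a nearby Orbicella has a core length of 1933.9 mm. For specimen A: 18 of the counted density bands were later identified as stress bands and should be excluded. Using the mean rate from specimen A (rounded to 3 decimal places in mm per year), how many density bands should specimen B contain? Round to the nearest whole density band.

Specimen A: true density band count = 620 − 18 + 16 = 618.
Specimen A: with 2 density bands per year, 618 / 2 = 309 years.
A: 738.4 mm over 309 years gives 738.4 / 309 ≈ 2.390 mm/yr.
For B, 1933.9 / 2.390 = 809.16 years; at 2 density bands per year that is 809.16 × 2 ≈ 1618 density bands.

1618 density bands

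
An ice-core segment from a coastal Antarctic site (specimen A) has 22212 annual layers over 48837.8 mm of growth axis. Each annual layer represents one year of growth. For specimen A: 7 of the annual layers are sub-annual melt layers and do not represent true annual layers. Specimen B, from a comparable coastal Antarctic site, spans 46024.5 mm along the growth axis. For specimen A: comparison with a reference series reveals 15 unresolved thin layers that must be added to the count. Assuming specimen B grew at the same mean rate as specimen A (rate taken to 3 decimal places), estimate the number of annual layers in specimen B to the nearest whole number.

20939 annual layers

Specimen A: correcting the raw count gives 22212 − 7 + 15 = 22220 true annual layers.
A: 48837.8 mm over 22220 years gives 48837.8 / 22220 ≈ 2.198 mm/year.
Specimen B: 46024.5 mm / 2.198 mm per year = 20939.26 years ≈ 20939 annual layers.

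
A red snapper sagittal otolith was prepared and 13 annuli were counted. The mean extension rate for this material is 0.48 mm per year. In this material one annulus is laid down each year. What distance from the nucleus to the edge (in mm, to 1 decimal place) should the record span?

13 years of growth are recorded.
13 years at 0.48 mm/year gives 0.48 × 13 = 6.2 mm.

6.2 mm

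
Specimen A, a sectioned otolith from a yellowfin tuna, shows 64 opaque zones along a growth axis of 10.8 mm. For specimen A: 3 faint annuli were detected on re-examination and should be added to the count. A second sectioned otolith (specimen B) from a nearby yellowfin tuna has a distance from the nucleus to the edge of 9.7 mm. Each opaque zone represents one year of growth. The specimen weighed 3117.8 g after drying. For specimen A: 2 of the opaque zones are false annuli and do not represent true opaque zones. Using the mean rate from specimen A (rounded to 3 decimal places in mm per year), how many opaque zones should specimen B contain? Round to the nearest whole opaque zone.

58 opaque zones

Specimen A: after corrections the count is 64 − 2 + 3 = 65 opaque zones.
A: 10.8 mm over 65 years gives 10.8 / 65 ≈ 0.166 mm per year.
Specimen B: 9.7 mm / 0.166 mm per year = 58.43 years ≈ 58 opaque zones.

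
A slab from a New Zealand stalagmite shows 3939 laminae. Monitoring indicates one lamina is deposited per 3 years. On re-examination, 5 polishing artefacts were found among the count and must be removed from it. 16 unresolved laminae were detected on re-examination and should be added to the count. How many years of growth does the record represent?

After corrections the count is 3939 − 5 + 16 = 3950 laminae.
3950 laminae at 3 years each span 3950 × 3 = 11850 years.

11850 years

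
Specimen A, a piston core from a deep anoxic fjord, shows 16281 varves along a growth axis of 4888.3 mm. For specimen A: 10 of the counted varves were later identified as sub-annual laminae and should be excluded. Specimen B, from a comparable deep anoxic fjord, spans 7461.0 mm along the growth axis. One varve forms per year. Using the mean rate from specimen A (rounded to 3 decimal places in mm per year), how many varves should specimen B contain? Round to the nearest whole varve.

Specimen A: true varve count = 16281 − 10 = 16271.
A: 4888.3 mm over 16271 years gives 4888.3 / 16271 ≈ 0.300 mm per year.
For B, 7461.0 / 0.300 = 24870.00 years ≈ 24870 varves.

24870 varves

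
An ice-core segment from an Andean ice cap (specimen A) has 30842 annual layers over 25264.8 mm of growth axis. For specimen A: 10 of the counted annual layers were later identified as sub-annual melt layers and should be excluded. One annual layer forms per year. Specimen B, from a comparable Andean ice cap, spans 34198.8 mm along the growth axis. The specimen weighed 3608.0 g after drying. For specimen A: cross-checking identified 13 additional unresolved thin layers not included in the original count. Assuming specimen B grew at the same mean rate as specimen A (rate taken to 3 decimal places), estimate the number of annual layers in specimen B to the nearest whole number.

Specimen A: true annual layer count = 30842 − 10 + 13 = 30845.
A: 25264.8 mm over 30845 years gives 25264.8 / 30845 ≈ 0.819 mm/yr.
For B, 34198.8 / 0.819 = 41756.78 years ≈ 41757 annual layers.

41757 annual layers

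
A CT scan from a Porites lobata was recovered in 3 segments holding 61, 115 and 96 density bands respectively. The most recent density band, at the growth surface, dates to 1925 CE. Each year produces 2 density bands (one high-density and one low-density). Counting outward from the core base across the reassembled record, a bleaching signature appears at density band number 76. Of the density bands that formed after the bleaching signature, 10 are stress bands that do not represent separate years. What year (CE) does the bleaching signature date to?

Total density bands = 61 + 115 + 96 = 272.
Between density band 76 and the growth surface there are 272 − 76 = 196 density bands.
Removing the 10 false density bands leaves 196 − 10 = 186 true density bands beyond the bleaching signature.
Dividing by 2 density bands per year: 186 / 2 = 93 years.
1925 − 93 = 1832 CE.

1832 CE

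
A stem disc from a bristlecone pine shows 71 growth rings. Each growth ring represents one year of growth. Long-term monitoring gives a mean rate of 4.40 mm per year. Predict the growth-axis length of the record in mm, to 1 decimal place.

312.4 mm

71 years of growth are recorded.
71 years at 4.40 mm/year gives 4.40 × 71 = 312.4 mm.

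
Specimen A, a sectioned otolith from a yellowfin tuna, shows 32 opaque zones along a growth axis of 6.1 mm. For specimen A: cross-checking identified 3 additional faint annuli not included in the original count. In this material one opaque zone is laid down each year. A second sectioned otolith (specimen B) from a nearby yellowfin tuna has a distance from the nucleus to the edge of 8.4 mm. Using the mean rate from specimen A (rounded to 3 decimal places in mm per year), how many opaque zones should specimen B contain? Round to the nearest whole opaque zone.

Specimen A: true opaque zone count = 32 + 3 = 35.
A: 6.1 mm over 35 years gives 6.1 / 35 ≈ 0.174 mm per year.
Specimen B: 8.4 mm / 0.174 mm per year = 48.28 years ≈ 48 opaque zones.

48 opaque zones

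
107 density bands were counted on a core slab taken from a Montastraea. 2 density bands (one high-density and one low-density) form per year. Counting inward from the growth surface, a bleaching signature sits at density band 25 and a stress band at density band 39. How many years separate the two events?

7 years

39 − 25 = 14 density bands lie between the two events.
With 2 density bands per year, 14 / 2 = 7 years.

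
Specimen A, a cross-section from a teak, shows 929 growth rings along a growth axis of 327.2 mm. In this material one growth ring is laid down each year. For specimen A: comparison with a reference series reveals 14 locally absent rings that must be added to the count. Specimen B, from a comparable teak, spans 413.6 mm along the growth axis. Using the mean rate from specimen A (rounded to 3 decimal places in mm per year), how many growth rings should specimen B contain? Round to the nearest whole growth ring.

Specimen A: after corrections the count is 929 + 14 = 943 growth rings.
A: Mean rate = 327.2 mm / 943 years ≈ 0.347 mm/year.
B spans 413.6 / 0.347 = 1191.93 years ≈ 1192 growth rings.

1192 growth rings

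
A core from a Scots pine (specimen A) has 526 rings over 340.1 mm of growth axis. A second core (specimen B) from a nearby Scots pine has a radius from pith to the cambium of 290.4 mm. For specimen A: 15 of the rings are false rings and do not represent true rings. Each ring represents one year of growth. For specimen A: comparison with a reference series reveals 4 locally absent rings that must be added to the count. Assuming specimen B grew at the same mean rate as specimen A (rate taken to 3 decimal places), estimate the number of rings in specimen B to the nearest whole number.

440 rings

Specimen A: true ring count = 526 − 15 + 4 = 515.
A: 340.1 mm over 515 years gives 340.1 / 515 ≈ 0.660 mm/year.
For B, 290.4 / 0.660 = 440.00 years ≈ 440 rings.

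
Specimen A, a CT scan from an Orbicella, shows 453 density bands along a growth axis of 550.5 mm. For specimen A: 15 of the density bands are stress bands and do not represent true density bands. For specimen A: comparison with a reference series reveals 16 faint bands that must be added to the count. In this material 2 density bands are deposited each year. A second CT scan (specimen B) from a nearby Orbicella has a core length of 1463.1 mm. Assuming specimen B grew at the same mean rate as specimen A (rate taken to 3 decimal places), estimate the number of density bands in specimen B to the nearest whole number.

1207 density bands

Specimen A: after corrections the count is 453 − 15 + 16 = 454 density bands.
Specimen A: with 2 density bands per year, 454 / 2 = 227 years.
A: Extension rate ≈ 550.5 / 227 = 2.425 mm/year.
B spans 1463.1 / 2.425 = 603.34 years; at 2 density bands per year that is 603.34 × 2 ≈ 1207 density bands.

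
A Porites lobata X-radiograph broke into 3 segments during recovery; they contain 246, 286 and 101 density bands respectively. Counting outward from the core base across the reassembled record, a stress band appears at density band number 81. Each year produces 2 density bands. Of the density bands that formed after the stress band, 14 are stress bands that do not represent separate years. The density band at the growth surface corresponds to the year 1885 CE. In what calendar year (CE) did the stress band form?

1616 CE

Total density bands = 246 + 286 + 101 = 633.
The stress band sits at density band 81 from the core base, so 633 − 81 = 552 density bands formed after it.
552 − 14 false = 538 true density bands after the stress band.
Dividing by 2 density bands per year: 538 / 2 = 269 years.
Counting back 269 years from 1885 CE places the stress band in 1885 − 269 = 1616 CE.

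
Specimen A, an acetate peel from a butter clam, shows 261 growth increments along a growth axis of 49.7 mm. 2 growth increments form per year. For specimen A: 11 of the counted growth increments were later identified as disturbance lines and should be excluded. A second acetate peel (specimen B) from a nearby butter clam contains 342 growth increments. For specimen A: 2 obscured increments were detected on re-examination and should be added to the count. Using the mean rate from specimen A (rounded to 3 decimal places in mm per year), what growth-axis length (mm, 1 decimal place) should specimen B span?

67.4 mm

Specimen A: true growth increment count = 261 − 11 + 2 = 252.
Specimen A: dividing by 2 growth increments per year: 252 / 2 = 126 years.
A: 49.7 mm over 126 years gives 49.7 / 126 ≈ 0.394 mm/yr.
Specimen B: 342 growth increments at 2 per year is 342 / 2 = 171 years. For B, 0.394 mm/year × 171 years = 67.4 mm.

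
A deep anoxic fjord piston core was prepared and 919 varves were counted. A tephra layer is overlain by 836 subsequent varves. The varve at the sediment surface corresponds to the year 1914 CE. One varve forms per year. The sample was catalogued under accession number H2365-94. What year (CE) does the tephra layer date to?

836 varves post-date the tephra layer.
Counting back 836 years from 1914 CE places the tephra layer in 1914 − 836 = 1078 CE.

1078 CE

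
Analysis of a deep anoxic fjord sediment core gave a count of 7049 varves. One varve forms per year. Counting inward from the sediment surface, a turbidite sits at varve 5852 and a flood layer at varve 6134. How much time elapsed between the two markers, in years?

The two markers are separated by 6134 − 5852 = 282 varves.
At one varve per year, 282 years elapsed between them.

282 years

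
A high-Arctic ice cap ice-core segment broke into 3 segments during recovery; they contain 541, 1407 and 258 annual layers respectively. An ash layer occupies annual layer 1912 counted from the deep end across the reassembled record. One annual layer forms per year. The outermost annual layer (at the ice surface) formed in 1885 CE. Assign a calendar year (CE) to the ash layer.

1591 CE

Total annual layers = 541 + 1407 + 258 = 2206.
Between annual layer 1912 and the ice surface there are 2206 − 1912 = 294 annual layers.
1885 − 294 = 1591 CE.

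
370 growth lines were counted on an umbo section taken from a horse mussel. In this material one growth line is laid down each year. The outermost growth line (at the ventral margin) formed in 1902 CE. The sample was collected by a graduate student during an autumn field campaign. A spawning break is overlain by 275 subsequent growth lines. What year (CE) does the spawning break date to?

There are 275 growth lines younger than the spawning break.
Counting back 275 years from 1902 CE places the spawning break in 1902 − 275 = 1627 CE.

1627 CE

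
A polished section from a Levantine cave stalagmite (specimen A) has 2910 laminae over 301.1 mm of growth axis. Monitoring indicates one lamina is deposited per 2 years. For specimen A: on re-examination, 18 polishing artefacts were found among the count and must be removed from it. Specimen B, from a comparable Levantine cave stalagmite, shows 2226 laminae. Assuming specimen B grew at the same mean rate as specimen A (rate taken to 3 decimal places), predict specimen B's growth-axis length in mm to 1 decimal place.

Specimen A: adjusted count: 2910 − 18 = 2892 laminae.
Specimen A: multiplying by 2 years per lamina: 2892 × 2 = 5784 years.
A: Extension rate ≈ 301.1 / 5784 = 0.052 mm/year.
Specimen B: 2226 laminae at 2 years each span 2226 × 2 = 4452 years. Length of B = 0.052 × 4452 = 231.5 mm.

231.5 mm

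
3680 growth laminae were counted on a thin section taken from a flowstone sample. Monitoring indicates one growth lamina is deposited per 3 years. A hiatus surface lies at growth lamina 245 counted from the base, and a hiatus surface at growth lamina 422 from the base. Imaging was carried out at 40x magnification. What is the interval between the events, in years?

531 yr

The two markers are separated by 422 − 245 = 177 growth laminae.
At 3 years per growth lamina, 177 × 3 = 531 years.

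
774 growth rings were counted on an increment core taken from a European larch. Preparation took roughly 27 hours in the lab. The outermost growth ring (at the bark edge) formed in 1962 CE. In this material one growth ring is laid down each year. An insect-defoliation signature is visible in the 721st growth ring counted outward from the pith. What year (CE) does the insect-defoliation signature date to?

1909 CE

774 − 721 = 53 growth rings lie beyond the insect-defoliation signature toward the bark edge.
The growth ring at the bark edge is 1962 CE, so the insect-defoliation signature dates to 1962 − 53 = 1909 CE.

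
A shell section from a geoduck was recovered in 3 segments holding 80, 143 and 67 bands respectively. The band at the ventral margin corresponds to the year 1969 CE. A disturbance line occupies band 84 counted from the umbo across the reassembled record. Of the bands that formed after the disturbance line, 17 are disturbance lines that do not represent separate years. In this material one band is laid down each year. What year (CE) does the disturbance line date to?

1780 CE

Total bands = 80 + 143 + 67 = 290.
290 − 84 = 206 bands lie beyond the disturbance line toward the ventral margin.
206 − 17 false = 189 true bands after the disturbance line.
The band at the ventral margin is 1969 CE, so the disturbance line dates to 1969 − 189 = 1780 CE.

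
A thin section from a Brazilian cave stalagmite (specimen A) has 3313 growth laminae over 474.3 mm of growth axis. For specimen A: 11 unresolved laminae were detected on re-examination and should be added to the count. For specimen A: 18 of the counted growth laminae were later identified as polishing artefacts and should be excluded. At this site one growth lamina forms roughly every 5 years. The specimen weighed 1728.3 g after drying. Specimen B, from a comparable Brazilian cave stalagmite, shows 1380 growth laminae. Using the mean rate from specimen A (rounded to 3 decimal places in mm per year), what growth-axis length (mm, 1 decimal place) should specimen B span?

Specimen A: after corrections the count is 3313 − 18 + 11 = 3306 growth laminae.
Specimen A: at 5 years per growth lamina, 3306 × 5 = 16530 years.
A: Mean rate = 474.3 mm / 16530 years ≈ 0.029 mm/yr.
Specimen B: at 5 years per growth lamina, 1380 × 5 = 6900 years. For B, 0.029 mm/year × 6900 years = 200.1 mm.

200.1 mm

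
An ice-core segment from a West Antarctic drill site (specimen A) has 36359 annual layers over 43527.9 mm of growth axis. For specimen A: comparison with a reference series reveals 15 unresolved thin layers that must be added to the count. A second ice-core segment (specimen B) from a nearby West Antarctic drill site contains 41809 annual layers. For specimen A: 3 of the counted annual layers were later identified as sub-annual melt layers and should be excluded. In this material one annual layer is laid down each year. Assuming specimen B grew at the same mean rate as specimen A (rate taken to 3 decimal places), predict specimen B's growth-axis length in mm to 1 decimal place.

50045.4 mm

Specimen A: true annual layer count = 36359 − 3 + 15 = 36371.
A: Mean rate = 43527.9 mm / 36371 years ≈ 1.197 mm per year.
Length of B = 1.197 × 41809 = 50045.4 mm.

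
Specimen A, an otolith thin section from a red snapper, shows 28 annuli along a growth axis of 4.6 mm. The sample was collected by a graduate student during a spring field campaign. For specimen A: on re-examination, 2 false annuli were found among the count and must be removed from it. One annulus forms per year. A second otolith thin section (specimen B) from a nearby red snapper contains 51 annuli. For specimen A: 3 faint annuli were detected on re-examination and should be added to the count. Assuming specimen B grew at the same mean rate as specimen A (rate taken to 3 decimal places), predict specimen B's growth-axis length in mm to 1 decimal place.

8.1 mm

Specimen A: adjusted count: 28 − 2 + 3 = 29 annuli.
A: 4.6 mm over 29 years gives 4.6 / 29 ≈ 0.159 mm per year.
Length of B = 0.159 × 51 = 8.1 mm.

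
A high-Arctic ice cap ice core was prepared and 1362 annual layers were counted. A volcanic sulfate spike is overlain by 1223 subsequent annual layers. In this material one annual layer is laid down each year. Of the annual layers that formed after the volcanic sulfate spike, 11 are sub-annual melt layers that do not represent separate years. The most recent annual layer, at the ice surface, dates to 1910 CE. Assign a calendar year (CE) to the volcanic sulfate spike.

1223 annual layers formed after the volcanic sulfate spike.
Removing the 11 false annual layers leaves 1223 − 11 = 1212 true annual layers beyond the volcanic sulfate spike.
1910 − 1212 = 698 CE.

698 CE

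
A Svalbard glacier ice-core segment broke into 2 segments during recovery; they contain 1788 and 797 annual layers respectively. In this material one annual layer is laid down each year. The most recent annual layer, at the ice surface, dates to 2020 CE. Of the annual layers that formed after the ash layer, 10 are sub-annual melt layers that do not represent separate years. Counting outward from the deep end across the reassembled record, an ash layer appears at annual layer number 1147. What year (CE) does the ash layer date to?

592 CE

Total annual layers = 1788 + 797 = 2585.
Between annual layer 1147 and the ice surface there are 2585 − 1147 = 1438 annual layers.
1438 − 10 false = 1428 true annual layers after the ash layer.
The annual layer at the ice surface is 2020 CE, so the ash layer dates to 2020 − 1428 = 592 CE.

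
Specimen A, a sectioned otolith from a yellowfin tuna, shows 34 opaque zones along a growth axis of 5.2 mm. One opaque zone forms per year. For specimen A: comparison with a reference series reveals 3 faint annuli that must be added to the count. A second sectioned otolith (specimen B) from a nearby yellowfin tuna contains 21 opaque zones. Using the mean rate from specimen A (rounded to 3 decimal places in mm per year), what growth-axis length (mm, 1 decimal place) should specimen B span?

Specimen A: correcting the raw count gives 34 + 3 = 37 true opaque zones.
A: Extension rate ≈ 5.2 / 37 = 0.141 mm per year.
B's length ≈ 0.141 × 21 = 3.0 mm.

3.0 mm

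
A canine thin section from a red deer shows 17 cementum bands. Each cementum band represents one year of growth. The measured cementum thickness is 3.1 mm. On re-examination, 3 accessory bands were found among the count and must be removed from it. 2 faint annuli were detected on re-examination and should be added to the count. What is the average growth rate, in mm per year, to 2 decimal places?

After corrections the count is 17 − 3 + 2 = 16 cementum bands.
3.1 mm over 16 years gives 3.1 / 16 ≈ 0.19 mm per year.

0.19 mm per year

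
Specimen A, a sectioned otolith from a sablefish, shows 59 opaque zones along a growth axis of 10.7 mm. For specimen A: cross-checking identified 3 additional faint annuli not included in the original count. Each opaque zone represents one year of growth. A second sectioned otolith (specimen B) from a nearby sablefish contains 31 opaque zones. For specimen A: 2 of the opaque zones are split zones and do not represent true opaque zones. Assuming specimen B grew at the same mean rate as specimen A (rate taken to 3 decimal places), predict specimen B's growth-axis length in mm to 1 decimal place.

5.5 mm

Specimen A: true opaque zone count = 59 − 2 + 3 = 60.
A: Mean rate = 10.7 mm / 60 years ≈ 0.178 mm/yr.
B's length ≈ 0.178 × 31 = 5.5 mm.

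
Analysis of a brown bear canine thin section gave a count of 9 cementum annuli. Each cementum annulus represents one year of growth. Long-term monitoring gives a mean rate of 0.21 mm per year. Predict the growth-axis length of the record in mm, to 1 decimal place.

The record spans 9 years at 0.21 mm per year.
9 years at 0.21 mm/year gives 0.21 × 9 = 1.9 mm.

1.9 mm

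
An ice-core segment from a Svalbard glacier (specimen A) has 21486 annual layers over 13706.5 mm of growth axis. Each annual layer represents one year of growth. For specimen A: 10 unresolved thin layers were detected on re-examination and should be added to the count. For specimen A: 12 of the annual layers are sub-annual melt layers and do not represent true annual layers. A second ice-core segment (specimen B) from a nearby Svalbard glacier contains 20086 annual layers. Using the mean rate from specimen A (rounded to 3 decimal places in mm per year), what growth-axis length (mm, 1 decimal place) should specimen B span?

Specimen A: true annual layer count = 21486 − 12 + 10 = 21484.
A: 13706.5 mm over 21484 years gives 13706.5 / 21484 ≈ 0.638 mm/yr.
B's length ≈ 0.638 × 20086 = 12814.9 mm.

12814.9 mm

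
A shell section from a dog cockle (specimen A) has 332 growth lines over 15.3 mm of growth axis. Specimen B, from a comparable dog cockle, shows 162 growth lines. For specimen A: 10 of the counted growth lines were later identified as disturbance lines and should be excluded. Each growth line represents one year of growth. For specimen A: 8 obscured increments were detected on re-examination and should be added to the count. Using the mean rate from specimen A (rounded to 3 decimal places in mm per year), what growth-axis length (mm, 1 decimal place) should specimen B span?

7.5 mm

Specimen A: after corrections the count is 332 − 10 + 8 = 330 growth lines.
A: 15.3 mm over 330 years gives 15.3 / 330 ≈ 0.046 mm per year.
For B, 0.046 mm/year × 162 years = 7.5 mm.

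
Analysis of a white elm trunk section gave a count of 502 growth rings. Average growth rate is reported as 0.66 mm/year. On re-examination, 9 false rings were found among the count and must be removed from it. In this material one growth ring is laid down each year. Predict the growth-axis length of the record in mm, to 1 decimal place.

Correcting the raw count gives 502 − 9 = 493 true growth rings.
Predicted length = 0.66 mm/year × 493 years = 325.4 mm.

325.4 mm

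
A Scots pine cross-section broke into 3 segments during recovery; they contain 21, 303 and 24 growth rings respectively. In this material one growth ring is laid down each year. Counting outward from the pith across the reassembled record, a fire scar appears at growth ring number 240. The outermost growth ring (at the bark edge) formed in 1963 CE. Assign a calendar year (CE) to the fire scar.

Total growth rings = 21 + 303 + 24 = 348.
348 − 240 = 108 growth rings lie beyond the fire scar toward the bark edge.
Counting back 108 years from 1963 CE places the fire scar in 1963 − 108 = 1855 CE.

1855 CE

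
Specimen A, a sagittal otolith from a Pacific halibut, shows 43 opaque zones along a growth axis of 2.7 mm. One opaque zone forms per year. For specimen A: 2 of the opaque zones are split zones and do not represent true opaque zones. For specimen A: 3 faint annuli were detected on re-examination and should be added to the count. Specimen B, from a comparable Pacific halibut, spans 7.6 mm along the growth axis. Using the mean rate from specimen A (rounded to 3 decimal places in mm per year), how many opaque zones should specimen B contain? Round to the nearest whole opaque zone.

125 opaque zones

Specimen A: after corrections the count is 43 − 2 + 3 = 44 opaque zones.
A: Extension rate ≈ 2.7 / 44 = 0.061 mm/year.
For B, 7.6 / 0.061 = 124.59 years ≈ 125 opaque zones.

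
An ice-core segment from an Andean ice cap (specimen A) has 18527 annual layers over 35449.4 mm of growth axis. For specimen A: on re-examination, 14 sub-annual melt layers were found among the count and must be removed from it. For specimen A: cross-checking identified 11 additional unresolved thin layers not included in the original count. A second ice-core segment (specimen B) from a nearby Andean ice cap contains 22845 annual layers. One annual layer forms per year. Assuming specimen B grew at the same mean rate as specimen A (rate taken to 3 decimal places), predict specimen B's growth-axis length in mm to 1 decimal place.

Specimen A: correcting the raw count gives 18527 − 14 + 11 = 18524 true annual layers.
A: 35449.4 mm over 18524 years gives 35449.4 / 18524 ≈ 1.914 mm/yr.
For B, 1.914 mm/year × 22845 years = 43725.3 mm.

43725.3 mm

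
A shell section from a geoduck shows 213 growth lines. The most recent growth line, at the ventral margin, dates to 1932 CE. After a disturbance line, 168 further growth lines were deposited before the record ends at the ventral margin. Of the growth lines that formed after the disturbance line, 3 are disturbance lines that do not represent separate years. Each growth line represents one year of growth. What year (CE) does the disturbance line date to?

1767 CE

168 growth lines post-date the disturbance line.
168 − 3 false = 165 true growth lines after the disturbance line.
The growth line at the ventral margin is 1932 CE, so the disturbance line dates to 1932 − 165 = 1767 CE.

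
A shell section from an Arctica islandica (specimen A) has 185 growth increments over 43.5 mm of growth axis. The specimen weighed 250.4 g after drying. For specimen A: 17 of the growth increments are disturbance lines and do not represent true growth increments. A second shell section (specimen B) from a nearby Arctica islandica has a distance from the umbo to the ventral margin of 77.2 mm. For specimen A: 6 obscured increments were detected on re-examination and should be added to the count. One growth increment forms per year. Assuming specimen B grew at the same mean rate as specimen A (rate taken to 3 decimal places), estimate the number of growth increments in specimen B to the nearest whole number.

309 growth increments

Specimen A: after corrections the count is 185 − 17 + 6 = 174 growth increments.
A: Mean rate = 43.5 mm / 174 years ≈ 0.250 mm/year.
For B, 77.2 / 0.250 = 308.80 years ≈ 309 growth increments.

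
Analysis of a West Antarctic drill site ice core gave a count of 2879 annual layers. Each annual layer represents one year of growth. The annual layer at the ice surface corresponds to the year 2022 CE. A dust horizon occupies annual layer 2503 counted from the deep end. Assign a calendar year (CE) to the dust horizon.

The dust horizon sits at annual layer 2503 from the deep end, so 2879 − 2503 = 376 annual layers formed after it.
The annual layer at the ice surface is 2022 CE, so the dust horizon dates to 2022 − 376 = 1646 CE.

1646 CE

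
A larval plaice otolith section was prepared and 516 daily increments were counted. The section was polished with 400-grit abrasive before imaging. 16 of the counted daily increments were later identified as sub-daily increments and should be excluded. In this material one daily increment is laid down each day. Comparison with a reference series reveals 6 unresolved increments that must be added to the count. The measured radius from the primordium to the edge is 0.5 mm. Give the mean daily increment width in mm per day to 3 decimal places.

True daily increment count = 516 − 16 + 6 = 506.
0.5 mm over 506 days gives 0.5 / 506 ≈ 0.001 mm per day.

0.001 mm per day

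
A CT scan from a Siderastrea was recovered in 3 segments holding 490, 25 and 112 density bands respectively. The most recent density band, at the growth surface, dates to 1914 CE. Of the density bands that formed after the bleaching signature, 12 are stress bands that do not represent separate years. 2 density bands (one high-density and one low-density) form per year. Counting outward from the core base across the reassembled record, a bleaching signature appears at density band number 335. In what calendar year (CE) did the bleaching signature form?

Total density bands = 490 + 25 + 112 = 627.
627 − 335 = 292 density bands lie beyond the bleaching signature toward the growth surface.
Excluding 12 false density bands: 292 − 12 = 280.
280 density bands at 2 per year is 280 / 2 = 140 years.
The density band at the growth surface is 1914 CE, so the bleaching signature dates to 1914 − 140 = 1774 CE.

1774 CE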